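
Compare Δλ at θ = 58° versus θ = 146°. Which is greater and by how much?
146° produces the larger shift by a factor of 3.891

Calculate both shifts using Δλ = λ_C(1 - cos θ):

For θ₁ = 58°:
Δλ₁ = 2.4263 × (1 - cos(58°))
Δλ₁ = 2.4263 × 0.4701
Δλ₁ = 1.1406 pm

For θ₂ = 146°:
Δλ₂ = 2.4263 × (1 - cos(146°))
Δλ₂ = 2.4263 × 1.8290
Δλ₂ = 4.4378 pm

The 146° angle produces the larger shift.
Ratio: 4.4378/1.1406 = 3.891

(Intermediate values are shown rounded; full precision is carried through to the final answer.)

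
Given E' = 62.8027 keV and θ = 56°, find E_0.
66.4000 keV

Convert final energy to wavelength (hc ≈ 1239.842 keV·pm):
λ' = hc/E' = 1239.842 / 62.8027 = 19.7419 pm

Calculate the Compton shift:
Δλ = λ_C(1 - cos(56°))
Δλ = 2.4263 × (1 - cos(56°))
Δλ = 1.0695 pm

Initial wavelength:
λ = λ' - Δλ = 19.7419 - 1.0695 = 18.6723 pm

Initial energy:
E = hc/λ = 1239.842 / 18.6723 = 66.4000 keV

(Intermediate values are shown rounded; full precision is carried through to the final answer.)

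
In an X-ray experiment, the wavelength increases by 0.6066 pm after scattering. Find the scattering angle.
41.41°

From the Compton formula Δλ = λ_C(1 - cos θ), we can solve for θ:

cos θ = 1 - Δλ/λ_C

Given:
- Δλ = 0.6066 pm
- λ_C = h/(m_e·c) ≈ 2.42631024 pm

cos θ = 1 - 0.6066/2.42631024
cos θ = 1 - 0.250009
cos θ = 0.749991

θ = arccos(0.749991)
θ = 41.41°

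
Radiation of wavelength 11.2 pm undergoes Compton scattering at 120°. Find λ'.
14.8395 pm

Using the Compton formula: λ' = λ + λ_C(1 − cos θ)

For θ = 120°, cos θ = -1/2 (exact) = -0.5000, so:
1 − cos 120° = 1 − (-1/2) = 1.5000

Δλ = λ_C × 1.5000 = 2.4263 × 1.5000 = 3.6395 pm

λ' = 11.2 + 3.6395 = 14.8395 pm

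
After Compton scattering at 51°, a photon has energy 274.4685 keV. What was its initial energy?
342.7001 keV

Convert final energy to wavelength (hc ≈ 1239.842 keV·pm):
λ' = hc/E' = 1239.842 / 274.4685 = 4.5172 pm

Calculate the Compton shift:
Δλ = λ_C(1 - cos(51°))
Δλ = 2.4263 × (1 - cos(51°))
Δλ = 0.8994 pm

Initial wavelength:
λ = λ' - Δλ = 4.5172 - 0.8994 = 3.6179 pm

Initial energy:
E = hc/λ = 1239.842 / 3.6179 = 342.7001 keV

(Intermediate values are shown rounded; full precision is carried through to the final answer.)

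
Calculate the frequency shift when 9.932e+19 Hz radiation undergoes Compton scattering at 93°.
4.551e+19 Hz (decrease)

Convert frequency to wavelength (c = 299792458 m/s):
λ₀ = c/f₀ = 299792458/9.932e+19 = 3.0184500e-12 m = 3.0185 pm

Calculate Compton shift:
Δλ = λ_C(1 - cos(93°)) = 2.5533 pm

Final wavelength:
λ' = λ₀ + Δλ = 3.0185 + 2.5533 = 5.5717 pm

Final frequency:
f' = c/λ' = 299792458/5.5717435e-12 = 5.3805861e+19 Hz

Frequency shift (decrease):
Δf = f₀ - f' = 9.932e+19 - 5.3805861e+19 = 4.551e+19 Hz

(Intermediate values are shown rounded; full precision is carried through to the final answer.)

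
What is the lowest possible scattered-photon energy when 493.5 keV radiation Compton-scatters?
168.3432 keV (at θ = 180°)

The scattered photon has minimum energy when its wavelength is maximum, i.e., when the Compton shift Δλ = λ_C(1 − cos θ) is maximum. This occurs at θ = 180° (backscattering), giving Δλ_max = 2λ_C = 4.8526 pm.

Initial wavelength: λ₀ = hc/E₀ = 2.5123 pm
Maximum final wavelength: λ'_max = λ₀ + 2λ_C = 2.5123 + 4.8526 = 7.3650 pm
Minimum final energy: E'_min = hc/λ'_max = 168.3432 keV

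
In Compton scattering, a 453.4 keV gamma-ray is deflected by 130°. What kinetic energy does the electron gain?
268.9122 keV

By energy conservation: K_e = E_initial - E_final

First find the scattered photon energy:
Initial wavelength: λ = hc/E = 2.7345 pm
Compton shift: Δλ = λ_C(1 - cos(130°)) = 3.9859 pm
Final wavelength: λ' = 2.7345 + 3.9859 = 6.7205 pm
Final photon energy: E' = hc/λ' = 184.4878 keV

Electron kinetic energy:
K_e = E - E' = 453.4000 - 184.4878 = 268.9122 keV

(Intermediate values are shown rounded; full precision is carried through to the final answer.)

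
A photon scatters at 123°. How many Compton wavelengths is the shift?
1.5446 λ_C

The Compton shift formula is:
Δλ = λ_C(1 - cos θ)

Dividing both sides by λ_C:
Δλ/λ_C = 1 - cos θ

For θ = 123°:
Δλ/λ_C = 1 - cos(123°)
Δλ/λ_C = 1 - -0.5446
Δλ/λ_C = 1.5446

This means the shift is 1.5446 × λ_C = 3.7478 pm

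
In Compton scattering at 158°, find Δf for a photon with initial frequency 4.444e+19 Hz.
1.819e+19 Hz (decrease)

Convert frequency to wavelength (c = 299792458 m/s):
λ₀ = c/f₀ = 299792458/4.444e+19 = 6.7460049e-12 m = 6.7460 pm

Calculate Compton shift:
Δλ = λ_C(1 - cos(158°)) = 4.6759 pm

Final wavelength:
λ' = λ₀ + Δλ = 6.7460 + 4.6759 = 11.4220 pm

Final frequency:
f' = c/λ' = 299792458/1.1421951e-11 = 2.6247045e+19 Hz

Frequency shift (decrease):
Δf = f₀ - f' = 4.444e+19 - 2.6247045e+19 = 1.819e+19 Hz

(Intermediate values are shown rounded; full precision is carried through to the final answer.)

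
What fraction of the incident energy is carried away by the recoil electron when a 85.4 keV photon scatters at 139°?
0.2268 (or 22.68%)

Calculate initial and final photon energies:

Initial: E₀ = 85.4 keV → λ₀ = 14.5181 pm
Compton shift: Δλ = 4.2575 pm
Final wavelength: λ' = 18.7755 pm
Final energy: E' = 66.0350 keV

Fractional energy loss:
(E₀ - E')/E₀ = (85.4000 - 66.0350)/85.4000
= 19.3650/85.4000
= 0.2268
= 22.68%

(Intermediate values are shown rounded; full precision is carried through to the final answer.)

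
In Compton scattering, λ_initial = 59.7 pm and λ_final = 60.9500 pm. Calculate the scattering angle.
61.00°

First find the wavelength shift:
Δλ = λ' - λ = 60.9500 - 59.7 = 1.2500 pm

Using Δλ = λ_C(1 - cos θ), with λ_C = h/(m_e·c) ≈ 2.42631024 pm:
cos θ = 1 - Δλ/λ_C
cos θ = 1 - 1.2500/2.42631024
cos θ = 0.484814

θ = arccos(0.484814)
θ = 61.00°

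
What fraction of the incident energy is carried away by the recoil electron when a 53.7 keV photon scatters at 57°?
0.0457 (or 4.57%)

Calculate initial and final photon energies:

Initial: E₀ = 53.7 keV → λ₀ = 23.0883 pm
Compton shift: Δλ = 1.1048 pm
Final wavelength: λ' = 24.1932 pm
Final energy: E' = 51.2476 keV

Fractional energy loss:
(E₀ - E')/E₀ = (53.7000 - 51.2476)/53.7000
= 2.4524/53.7000
= 0.0457
= 4.57%

(Intermediate values are shown rounded; full precision is carried through to the final answer.)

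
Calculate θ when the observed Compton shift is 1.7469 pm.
73.74°

From the Compton formula Δλ = λ_C(1 - cos θ), we can solve for θ:

cos θ = 1 - Δλ/λ_C

Given:
- Δλ = 1.7469 pm
- λ_C = h/(m_e·c) ≈ 2.42631024 pm

cos θ = 1 - 1.7469/2.42631024
cos θ = 1 - 0.719982
cos θ = 0.280018

θ = arccos(0.280018)
θ = 73.74°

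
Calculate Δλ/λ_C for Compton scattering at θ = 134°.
1.6947 λ_C

The Compton shift formula is:
Δλ = λ_C(1 - cos θ)

Dividing both sides by λ_C:
Δλ/λ_C = 1 - cos θ

For θ = 134°:
Δλ/λ_C = 1 - cos(134°)
Δλ/λ_C = 1 - -0.6947
Δλ/λ_C = 1.6947

This means the shift is 1.6947 × λ_C = 4.1118 pm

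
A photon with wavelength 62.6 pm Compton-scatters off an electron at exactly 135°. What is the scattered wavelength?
66.7420 pm

Using the Compton formula: λ' = λ + λ_C(1 − cos θ)

For θ = 135°, cos θ = -√2/2 (exact) ≈ -0.7071, so:
1 − cos 135° = 1 − (-√2/2) ≈ 1.7071

Δλ = λ_C × 1.7071 = 2.4263 × 1.7071 = 4.1420 pm

λ' = 62.6 + 4.1420 = 66.7420 pm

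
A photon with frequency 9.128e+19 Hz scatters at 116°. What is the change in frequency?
4.703e+19 Hz (decrease)

Convert frequency to wavelength (c = 299792458 m/s):
λ₀ = c/f₀ = 299792458/9.128e+19 = 3.2843170e-12 m = 3.2843 pm

Calculate Compton shift:
Δλ = λ_C(1 - cos(116°)) = 3.4899 pm

Final wavelength:
λ' = λ₀ + Δλ = 3.2843 + 3.4899 = 6.7743 pm

Final frequency:
f' = c/λ' = 299792458/6.7742517e-12 = 4.4254697e+19 Hz

Frequency shift (decrease):
Δf = f₀ - f' = 9.128e+19 - 4.4254697e+19 = 4.703e+19 Hz

(Intermediate values are shown rounded; full precision is carried through to the final answer.)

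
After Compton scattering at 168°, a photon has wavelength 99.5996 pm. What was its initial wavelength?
94.8000 pm

From λ' = λ + Δλ, we have λ = λ' - Δλ

First calculate the Compton shift:
Δλ = λ_C(1 - cos θ)
Δλ = 2.4263 × (1 - cos(168°))
Δλ = 2.4263 × 1.9781
Δλ = 4.7996 pm

Initial wavelength:
λ = λ' - Δλ
λ = 99.5996 - 4.7996
λ = 94.8000 pm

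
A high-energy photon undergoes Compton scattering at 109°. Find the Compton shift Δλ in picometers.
3.2162 pm

Using the Compton scattering formula:
Δλ = λ_C(1 - cos θ)

where λ_C = h/(m_e·c) ≈ 2.4263 pm is the Compton wavelength of an electron.

For θ = 109°:
cos(109°) = -0.3256
1 - cos(109°) = 1.3256

Δλ = 2.4263 × 1.3256
Δλ = 3.2162 pm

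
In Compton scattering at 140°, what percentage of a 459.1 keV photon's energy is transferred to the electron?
0.6134 (or 61.34%)

Calculate initial and final photon energies:

Initial: E₀ = 459.1 keV → λ₀ = 2.7006 pm
Compton shift: Δλ = 4.2850 pm
Final wavelength: λ' = 6.9856 pm
Final energy: E' = 177.4863 keV

Fractional energy loss:
(E₀ - E')/E₀ = (459.1000 - 177.4863)/459.1000
= 281.6137/459.1000
= 0.6134
= 61.34%

(Intermediate values are shown rounded; full precision is carried through to the final answer.)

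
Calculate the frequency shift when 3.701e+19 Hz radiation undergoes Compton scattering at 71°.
6.220e+18 Hz (decrease)

Convert frequency to wavelength (c = 299792458 m/s):
λ₀ = c/f₀ = 299792458/3.701e+19 = 8.1003096e-12 m = 8.1003 pm

Calculate Compton shift:
Δλ = λ_C(1 - cos(71°)) = 1.6364 pm

Final wavelength:
λ' = λ₀ + Δλ = 8.1003 + 1.6364 = 9.7367 pm

Final frequency:
f' = c/λ' = 299792458/9.7366905e-12 = 3.0789975e+19 Hz

Frequency shift (decrease):
Δf = f₀ - f' = 3.701e+19 - 3.0789975e+19 = 6.220e+18 Hz

(Intermediate values are shown rounded; full precision is carried through to the final answer.)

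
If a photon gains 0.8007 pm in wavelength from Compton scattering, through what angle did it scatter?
47.93°

From the Compton formula Δλ = λ_C(1 - cos θ), we can solve for θ:

cos θ = 1 - Δλ/λ_C

Given:
- Δλ = 0.8007 pm
- λ_C = h/(m_e·c) ≈ 2.42631024 pm

cos θ = 1 - 0.8007/2.42631024
cos θ = 1 - 0.330007
cos θ = 0.669993

θ = arccos(0.669993)
θ = 47.93°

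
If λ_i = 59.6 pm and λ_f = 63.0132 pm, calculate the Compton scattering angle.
114.00°

First find the wavelength shift:
Δλ = λ' - λ = 63.0132 - 59.6 = 3.4132 pm

Using Δλ = λ_C(1 - cos θ), with λ_C = h/(m_e·c) ≈ 2.42631024 pm:
cos θ = 1 - Δλ/λ_C
cos θ = 1 - 3.4132/2.42631024
cos θ = -0.406745

θ = arccos(-0.406745)
θ = 114.00°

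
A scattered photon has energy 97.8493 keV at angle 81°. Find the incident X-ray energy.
116.7000 keV

Convert final energy to wavelength (hc ≈ 1239.842 keV·pm):
λ' = hc/E' = 1239.842 / 97.8493 = 12.6709 pm

Calculate the Compton shift:
Δλ = λ_C(1 - cos(81°))
Δλ = 2.4263 × (1 - cos(81°))
Δλ = 2.0468 pm

Initial wavelength:
λ = λ' - Δλ = 12.6709 - 2.0468 = 10.6242 pm

Initial energy:
E = hc/λ = 1239.842 / 10.6242 = 116.7000 keV

(Intermediate values are shown rounded; full precision is carried through to the final answer.)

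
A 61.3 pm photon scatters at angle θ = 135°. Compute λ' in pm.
65.4420 pm

Using the Compton scattering formula:
λ' = λ + Δλ = λ + λ_C(1 - cos θ)

Given:
- Initial wavelength λ = 61.3 pm
- Scattering angle θ = 135°
- Compton wavelength λ_C ≈ 2.4263 pm

Calculate the shift:
Δλ = 2.4263 × (1 - cos(135°))
Δλ = 2.4263 × 1.7071
Δλ = 4.1420 pm

Final wavelength:
λ' = 61.3 + 4.1420 = 65.4420 pm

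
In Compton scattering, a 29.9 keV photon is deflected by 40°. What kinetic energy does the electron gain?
0.4038 keV

By energy conservation: K_e = E_initial - E_final

First find the scattered photon energy:
Initial wavelength: λ = hc/E = 41.4663 pm
Compton shift: Δλ = λ_C(1 - cos(40°)) = 0.5676 pm
Final wavelength: λ' = 41.4663 + 0.5676 = 42.0339 pm
Final photon energy: E' = hc/λ' = 29.4962 keV

Electron kinetic energy:
K_e = E - E' = 29.9000 - 29.4962 = 0.4038 keV

(Intermediate values are shown rounded; full precision is carried through to the final answer.)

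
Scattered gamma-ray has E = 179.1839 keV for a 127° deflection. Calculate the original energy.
408.7999 keV

Convert final energy to wavelength (hc ≈ 1239.842 keV·pm):
λ' = hc/E' = 1239.842 / 179.1839 = 6.9194 pm

Calculate the Compton shift:
Δλ = λ_C(1 - cos(127°))
Δλ = 2.4263 × (1 - cos(127°))
Δλ = 3.8865 pm

Initial wavelength:
λ = λ' - Δλ = 6.9194 - 3.8865 = 3.0329 pm

Initial energy:
E = hc/λ = 1239.842 / 3.0329 = 408.7999 keV

(Intermediate values are shown rounded; full precision is carried through to the final answer.)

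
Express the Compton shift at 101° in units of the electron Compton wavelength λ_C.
1.1908 λ_C

The Compton shift formula is:
Δλ = λ_C(1 - cos θ)

Dividing both sides by λ_C:
Δλ/λ_C = 1 - cos θ

For θ = 101°:
Δλ/λ_C = 1 - cos(101°)
Δλ/λ_C = 1 - -0.1908
Δλ/λ_C = 1.1908

This means the shift is 1.1908 × λ_C = 2.8893 pm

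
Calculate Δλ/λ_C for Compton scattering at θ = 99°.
1.1564 λ_C

The Compton shift formula is:
Δλ = λ_C(1 - cos θ)

Dividing both sides by λ_C:
Δλ/λ_C = 1 - cos θ

For θ = 99°:
Δλ/λ_C = 1 - cos(99°)
Δλ/λ_C = 1 - -0.1564
Δλ/λ_C = 1.1564

This means the shift is 1.1564 × λ_C = 2.8059 pm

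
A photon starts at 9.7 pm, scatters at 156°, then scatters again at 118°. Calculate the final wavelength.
17.9082 pm

Apply Compton shift twice:

First scattering at θ₁ = 156°:
Δλ₁ = λ_C(1 - cos(156°))
Δλ₁ = 2.4263 × 1.9135
Δλ₁ = 4.6429 pm

After first scattering:
λ₁ = 9.7 + 4.6429 = 14.3429 pm

Second scattering at θ₂ = 118°:
Δλ₂ = λ_C(1 - cos(118°))
Δλ₂ = 2.4263 × 1.4695
Δλ₂ = 3.5654 pm

Final wavelength:
λ₂ = 14.3429 + 3.5654 = 17.9082 pm

Total shift: Δλ_total = 4.6429 + 3.5654 = 8.2082 pm

(Intermediate values are shown rounded; full precision is carried through to the final answer.)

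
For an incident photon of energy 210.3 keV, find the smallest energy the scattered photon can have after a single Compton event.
115.3534 keV (at θ = 180°)

The scattered photon has minimum energy when its wavelength is maximum, i.e., when the Compton shift Δλ = λ_C(1 − cos θ) is maximum. This occurs at θ = 180° (backscattering), giving Δλ_max = 2λ_C = 4.8526 pm.

Initial wavelength: λ₀ = hc/E₀ = 5.8956 pm
Maximum final wavelength: λ'_max = λ₀ + 2λ_C = 5.8956 + 4.8526 = 10.7482 pm
Minimum final energy: E'_min = hc/λ'_max = 115.3534 keV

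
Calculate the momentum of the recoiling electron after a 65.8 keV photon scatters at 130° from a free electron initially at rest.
5.8234e-23 kg·m/s

The electron is initially at rest, so by conservation of momentum:
p⃗_e = p⃗₀ − p⃗'  (incident photon momentum minus scattered photon momentum)

Photon momentum magnitudes (p = h/λ = E/c):
λ₀ = hc/E₀ = 18.8426 pm → p₀ = h/λ₀ = 3.5165e-23 kg·m/s
Δλ = λ_C(1 − cos 130°) = 3.9859 pm
λ' = 22.8285 pm → p' = h/λ' = 2.9025e-23 kg·m/s

The scattered photon makes angle θ = 130° with the incident direction, so by the law of cosines:
|p⃗_e|² = p₀² + p'² − 2p₀p'cos θ
|p⃗_e|² = (3.5165e-23)² + (2.9025e-23)² − 2·3.5165e-23·2.9025e-23·cos(130°)
|p⃗_e| = 5.8234e-23 kg·m/s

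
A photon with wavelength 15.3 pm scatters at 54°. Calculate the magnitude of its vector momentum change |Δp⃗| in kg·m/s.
3.8190e-23 kg·m/s

Photon momentum magnitude is p = h/λ.

Initial momentum:
p₀ = h/λ = 6.6261e-34/1.5300e-11 = 4.3308e-23 kg·m/s

After scattering:
λ' = λ + Δλ = 15.3 + 1.0002 = 16.3002 pm
p' = h/λ' = 6.6261e-34/1.6300e-11 = 4.0650e-23 kg·m/s

Momentum is a vector; the scattered photon's direction makes angle θ = 54° with the incident direction. The magnitude of the vector change Δp⃗ = p⃗₀ − p⃗' is found from the law of cosines:
|Δp⃗|² = p₀² + p'² − 2p₀p'cos θ
|Δp⃗|² = (4.3308e-23)² + (4.0650e-23)² − 2·4.3308e-23·4.0650e-23·cos(54°)
|Δp⃗| = 3.8190e-23 kg·m/s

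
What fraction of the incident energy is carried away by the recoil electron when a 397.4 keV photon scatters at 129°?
0.5589 (or 55.89%)

Calculate initial and final photon energies:

Initial: E₀ = 397.4 keV → λ₀ = 3.1199 pm
Compton shift: Δλ = 3.9532 pm
Final wavelength: λ' = 7.0731 pm
Final energy: E' = 175.2892 keV

Fractional energy loss:
(E₀ - E')/E₀ = (397.4000 - 175.2892)/397.4000
= 222.1108/397.4000
= 0.5589
= 55.89%

(Intermediate values are shown rounded; full precision is carried through to the final answer.)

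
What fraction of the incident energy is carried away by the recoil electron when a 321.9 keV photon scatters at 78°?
0.3329 (or 33.29%)

Calculate initial and final photon energies:

Initial: E₀ = 321.9 keV → λ₀ = 3.8516 pm
Compton shift: Δλ = 1.9219 pm
Final wavelength: λ' = 5.7735 pm
Final energy: E' = 214.7474 keV

Fractional energy loss:
(E₀ - E')/E₀ = (321.9000 - 214.7474)/321.9000
= 107.1526/321.9000
= 0.3329
= 33.29%

(Intermediate values are shown rounded; full precision is carried through to the final answer.)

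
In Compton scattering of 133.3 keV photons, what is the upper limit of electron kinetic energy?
45.7019 keV

Maximum energy transfer occurs at θ = 180° (backscattering).

Initial photon: E₀ = 133.3 keV → λ₀ = 9.3011 pm

Maximum Compton shift (at 180°):
Δλ_max = 2λ_C = 2 × 2.4263 = 4.8526 pm

Final wavelength:
λ' = 9.3011 + 4.8526 = 14.1538 pm

Minimum photon energy (maximum energy to electron):
E'_min = hc/λ' = 87.5981 keV

Maximum electron kinetic energy:
K_max = E₀ - E'_min = 133.3000 - 87.5981 = 45.7019 keV

(Intermediate values are shown rounded; full precision is carried through to the final answer.)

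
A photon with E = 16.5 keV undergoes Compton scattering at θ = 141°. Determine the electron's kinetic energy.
0.8954 keV

By energy conservation: K_e = E_initial - E_final

First find the scattered photon energy:
Initial wavelength: λ = hc/E = 75.1419 pm
Compton shift: Δλ = λ_C(1 - cos(141°)) = 4.3119 pm
Final wavelength: λ' = 75.1419 + 4.3119 = 79.4538 pm
Final photon energy: E' = hc/λ' = 15.6046 keV

Electron kinetic energy:
K_e = E - E' = 16.5000 - 15.6046 = 0.8954 keV

(Intermediate values are shown rounded; full precision is carried through to the final answer.)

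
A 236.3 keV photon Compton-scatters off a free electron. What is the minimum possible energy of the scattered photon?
122.7625 keV (at θ = 180°)

The scattered photon has minimum energy when its wavelength is maximum, i.e., when the Compton shift Δλ = λ_C(1 − cos θ) is maximum. This occurs at θ = 180° (backscattering), giving Δλ_max = 2λ_C = 4.8526 pm.

Initial wavelength: λ₀ = hc/E₀ = 5.2469 pm
Maximum final wavelength: λ'_max = λ₀ + 2λ_C = 5.2469 + 4.8526 = 10.0995 pm
Minimum final energy: E'_min = hc/λ'_max = 122.7625 keV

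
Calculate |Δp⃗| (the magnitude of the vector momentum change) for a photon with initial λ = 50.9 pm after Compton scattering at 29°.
6.4999e-24 kg·m/s

Photon momentum magnitude is p = h/λ.

Initial momentum:
p₀ = h/λ = 6.6261e-34/5.0900e-11 = 1.3018e-23 kg·m/s

After scattering:
λ' = λ + Δλ = 50.9 + 0.3042 = 51.2042 pm
p' = h/λ' = 6.6261e-34/5.1204e-11 = 1.2940e-23 kg·m/s

Momentum is a vector; the scattered photon's direction makes angle θ = 29° with the incident direction. The magnitude of the vector change Δp⃗ = p⃗₀ − p⃗' is found from the law of cosines:
|Δp⃗|² = p₀² + p'² − 2p₀p'cos θ
|Δp⃗|² = (1.3018e-23)² + (1.2940e-23)² − 2·1.3018e-23·1.2940e-23·cos(29°)
|Δp⃗| = 6.4999e-24 kg·m/s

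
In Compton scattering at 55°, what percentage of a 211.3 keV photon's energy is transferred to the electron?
0.1499 (or 14.99%)

Calculate initial and final photon energies:

Initial: E₀ = 211.3 keV → λ₀ = 5.8677 pm
Compton shift: Δλ = 1.0346 pm
Final wavelength: λ' = 6.9023 pm
Final energy: E' = 179.6268 keV

Fractional energy loss:
(E₀ - E')/E₀ = (211.3000 - 179.6268)/211.3000
= 31.6732/211.3000
= 0.1499
= 14.99%

(Intermediate values are shown rounded; full precision is carried through to the final answer.)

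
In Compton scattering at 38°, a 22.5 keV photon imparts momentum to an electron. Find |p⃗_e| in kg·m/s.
7.7942e-24 kg·m/s

The electron is initially at rest, so by conservation of momentum:
p⃗_e = p⃗₀ − p⃗'  (incident photon momentum minus scattered photon momentum)

Photon momentum magnitudes (p = h/λ = E/c):
λ₀ = hc/E₀ = 55.1041 pm → p₀ = h/λ₀ = 1.2025e-23 kg·m/s
Δλ = λ_C(1 − cos 38°) = 0.5144 pm
λ' = 55.6184 pm → p' = h/λ' = 1.1913e-23 kg·m/s

The scattered photon makes angle θ = 38° with the incident direction, so by the law of cosines:
|p⃗_e|² = p₀² + p'² − 2p₀p'cos θ
|p⃗_e|² = (1.2025e-23)² + (1.1913e-23)² − 2·1.2025e-23·1.1913e-23·cos(38°)
|p⃗_e| = 7.7942e-24 kg·m/s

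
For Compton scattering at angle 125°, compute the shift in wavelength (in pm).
3.8180 pm

Using the Compton scattering formula:
Δλ = λ_C(1 - cos θ)

where λ_C = h/(m_e·c) ≈ 2.4263 pm is the Compton wavelength of an electron.

For θ = 125°:
cos(125°) = -0.5736
1 - cos(125°) = 1.5736

Δλ = 2.4263 × 1.5736
Δλ = 3.8180 pm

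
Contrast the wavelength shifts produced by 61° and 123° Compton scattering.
123° produces the larger shift by a factor of 2.998

Calculate both shifts using Δλ = λ_C(1 - cos θ):

For θ₁ = 61°:
Δλ₁ = 2.4263 × (1 - cos(61°))
Δλ₁ = 2.4263 × 0.5152
Δλ₁ = 1.2500 pm

For θ₂ = 123°:
Δλ₂ = 2.4263 × (1 - cos(123°))
Δλ₂ = 2.4263 × 1.5446
Δλ₂ = 3.7478 pm

The 123° angle produces the larger shift.
Ratio: 3.7478/1.2500 = 2.998

(Intermediate values are shown rounded; full precision is carried through to the final answer.)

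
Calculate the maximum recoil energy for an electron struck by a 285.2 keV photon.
150.4330 keV

Maximum energy transfer occurs at θ = 180° (backscattering).

Initial photon: E₀ = 285.2 keV → λ₀ = 4.3473 pm

Maximum Compton shift (at 180°):
Δλ_max = 2λ_C = 2 × 2.4263 = 4.8526 pm

Final wavelength:
λ' = 4.3473 + 4.8526 = 9.1999 pm

Minimum photon energy (maximum energy to electron):
E'_min = hc/λ' = 134.7670 keV

Maximum electron kinetic energy:
K_max = E₀ - E'_min = 285.2000 - 134.7670 = 150.4330 keV

(Intermediate values are shown rounded; full precision is carried through to the final answer.)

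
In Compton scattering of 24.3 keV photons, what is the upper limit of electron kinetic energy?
2.1104 keV

Maximum energy transfer occurs at θ = 180° (backscattering).

Initial photon: E₀ = 24.3 keV → λ₀ = 51.0223 pm

Maximum Compton shift (at 180°):
Δλ_max = 2λ_C = 2 × 2.4263 = 4.8526 pm

Final wavelength:
λ' = 51.0223 + 4.8526 = 55.8749 pm

Minimum photon energy (maximum energy to electron):
E'_min = hc/λ' = 22.1896 keV

Maximum electron kinetic energy:
K_max = E₀ - E'_min = 24.3000 - 22.1896 = 2.1104 keV

(Intermediate values are shown rounded; full precision is carried through to the final answer.)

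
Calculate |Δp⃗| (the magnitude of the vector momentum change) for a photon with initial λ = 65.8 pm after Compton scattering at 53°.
8.9224e-24 kg·m/s

Photon momentum magnitude is p = h/λ.

Initial momentum:
p₀ = h/λ = 6.6261e-34/6.5800e-11 = 1.0070e-23 kg·m/s

After scattering:
λ' = λ + Δλ = 65.8 + 0.9661 = 66.7661 pm
p' = h/λ' = 6.6261e-34/6.6766e-11 = 9.9243e-24 kg·m/s

Momentum is a vector; the scattered photon's direction makes angle θ = 53° with the incident direction. The magnitude of the vector change Δp⃗ = p⃗₀ − p⃗' is found from the law of cosines:
|Δp⃗|² = p₀² + p'² − 2p₀p'cos θ
|Δp⃗|² = (1.0070e-23)² + (9.9243e-24)² − 2·1.0070e-23·9.9243e-24·cos(53°)
|Δp⃗| = 8.9224e-24 kg·m/s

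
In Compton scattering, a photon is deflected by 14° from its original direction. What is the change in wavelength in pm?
0.0721 pm

Using the Compton scattering formula:
Δλ = λ_C(1 - cos θ)

where λ_C = h/(m_e·c) ≈ 2.4263 pm is the Compton wavelength of an electron.

For θ = 14°:
cos(14°) = 0.9703
1 - cos(14°) = 0.0297

Δλ = 2.4263 × 0.0297
Δλ = 0.0721 pm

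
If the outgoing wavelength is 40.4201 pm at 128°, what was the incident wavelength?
36.5000 pm

From λ' = λ + Δλ, we have λ = λ' - Δλ

First calculate the Compton shift:
Δλ = λ_C(1 - cos θ)
Δλ = 2.4263 × (1 - cos(128°))
Δλ = 2.4263 × 1.6157
Δλ = 3.9201 pm

Initial wavelength:
λ = λ' - Δλ
λ = 40.4201 - 3.9201
λ = 36.5000 pm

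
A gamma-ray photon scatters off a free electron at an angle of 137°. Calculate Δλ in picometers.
4.2008 pm

Using the Compton scattering formula:
Δλ = λ_C(1 - cos θ)

where λ_C = h/(m_e·c) ≈ 2.4263 pm is the Compton wavelength of an electron.

For θ = 137°:
cos(137°) = -0.7314
1 - cos(137°) = 1.7314

Δλ = 2.4263 × 1.7314
Δλ = 4.2008 pm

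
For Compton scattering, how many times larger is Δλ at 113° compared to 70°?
113° produces the larger shift by a factor of 2.114

Calculate both shifts using Δλ = λ_C(1 - cos θ):

For θ₁ = 70°:
Δλ₁ = 2.4263 × (1 - cos(70°))
Δλ₁ = 2.4263 × 0.6580
Δλ₁ = 1.5965 pm

For θ₂ = 113°:
Δλ₂ = 2.4263 × (1 - cos(113°))
Δλ₂ = 2.4263 × 1.3907
Δλ₂ = 3.3743 pm

The 113° angle produces the larger shift.
Ratio: 3.3743/1.5965 = 2.114

(Intermediate values are shown rounded; full precision is carried through to the final answer.)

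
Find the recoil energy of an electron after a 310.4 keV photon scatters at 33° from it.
27.7036 keV

By energy conservation: K_e = E_initial - E_final

First find the scattered photon energy:
Initial wavelength: λ = hc/E = 3.9943 pm
Compton shift: Δλ = λ_C(1 - cos(33°)) = 0.3914 pm
Final wavelength: λ' = 3.9943 + 0.3914 = 4.3858 pm
Final photon energy: E' = hc/λ' = 282.6964 keV

Electron kinetic energy:
K_e = E - E' = 310.4000 - 282.6964 = 27.7036 keV

(Intermediate values are shown rounded; full precision is carried through to the final answer.)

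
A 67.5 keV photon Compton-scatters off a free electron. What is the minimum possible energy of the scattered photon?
53.3939 keV (at θ = 180°)

The scattered photon has minimum energy when its wavelength is maximum, i.e., when the Compton shift Δλ = λ_C(1 − cos θ) is maximum. This occurs at θ = 180° (backscattering), giving Δλ_max = 2λ_C = 4.8526 pm.

Initial wavelength: λ₀ = hc/E₀ = 18.3680 pm
Maximum final wavelength: λ'_max = λ₀ + 2λ_C = 18.3680 + 4.8526 = 23.2206 pm
Minimum final energy: E'_min = hc/λ'_max = 53.3939 keV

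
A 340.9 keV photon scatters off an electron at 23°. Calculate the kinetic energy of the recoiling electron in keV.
17.1685 keV

By energy conservation: K_e = E_initial - E_final

First find the scattered photon energy:
Initial wavelength: λ = hc/E = 3.6370 pm
Compton shift: Δλ = λ_C(1 - cos(23°)) = 0.1929 pm
Final wavelength: λ' = 3.6370 + 0.1929 = 3.8298 pm
Final photon energy: E' = hc/λ' = 323.7315 keV

Electron kinetic energy:
K_e = E - E' = 340.9000 - 323.7315 = 17.1685 keV

(Intermediate values are shown rounded; full precision is carried through to the final answer.)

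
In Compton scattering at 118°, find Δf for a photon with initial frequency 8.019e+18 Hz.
6.982e+17 Hz (decrease)

Convert frequency to wavelength (c = 299792458 m/s):
λ₀ = c/f₀ = 299792458/8.019e+18 = 3.7385267e-11 m = 37.3853 pm

Calculate Compton shift:
Δλ = λ_C(1 - cos(118°)) = 3.5654 pm

Final wavelength:
λ' = λ₀ + Δλ = 37.3853 + 3.5654 = 40.9507 pm

Final frequency:
f' = c/λ' = 299792458/4.0950661e-11 = 7.3208210e+18 Hz

Frequency shift (decrease):
Δf = f₀ - f' = 8.019e+18 - 7.3208210e+18 = 6.982e+17 Hz

(Intermediate values are shown rounded; full precision is carried through to the final answer.)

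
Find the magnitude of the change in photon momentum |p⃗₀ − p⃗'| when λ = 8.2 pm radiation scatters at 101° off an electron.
1.0928e-22 kg·m/s

Photon momentum magnitude is p = h/λ.

Initial momentum:
p₀ = h/λ = 6.6261e-34/8.2000e-12 = 8.0806e-23 kg·m/s

After scattering:
λ' = λ + Δλ = 8.2 + 2.8893 = 11.0893 pm
p' = h/λ' = 6.6261e-34/1.1089e-11 = 5.9752e-23 kg·m/s

Momentum is a vector; the scattered photon's direction makes angle θ = 101° with the incident direction. The magnitude of the vector change Δp⃗ = p⃗₀ − p⃗' is found from the law of cosines:
|Δp⃗|² = p₀² + p'² − 2p₀p'cos θ
|Δp⃗|² = (8.0806e-23)² + (5.9752e-23)² − 2·8.0806e-23·5.9752e-23·cos(101°)
|Δp⃗| = 1.0928e-22 kg·m/s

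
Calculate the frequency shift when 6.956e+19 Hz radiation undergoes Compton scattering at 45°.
9.846e+18 Hz (decrease)

Convert frequency to wavelength (c = 299792458 m/s):
λ₀ = c/f₀ = 299792458/6.956e+19 = 4.3098398e-12 m = 4.3098 pm

Calculate Compton shift:
Δλ = λ_C(1 - cos(45°)) = 0.7106 pm

Final wavelength:
λ' = λ₀ + Δλ = 4.3098 + 0.7106 = 5.0205 pm

Final frequency:
f' = c/λ' = 299792458/5.0204896e-12 = 5.9713789e+19 Hz

Frequency shift (decrease):
Δf = f₀ - f' = 6.956e+19 - 5.9713789e+19 = 9.846e+18 Hz

(Intermediate values are shown rounded; full precision is carried through to the final answer.)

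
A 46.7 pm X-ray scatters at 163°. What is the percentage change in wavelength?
10.1640%

Calculate the Compton shift:
Δλ = λ_C(1 - cos(163°))
Δλ = 2.4263 × (1 - cos(163°))
Δλ = 2.4263 × 1.9563
Δλ = 4.7466 pm

Percentage change:
(Δλ/λ₀) × 100 = (4.7466/46.7) × 100
= 10.1640%

(Intermediate values are shown rounded; full precision is carried through to the final answer.)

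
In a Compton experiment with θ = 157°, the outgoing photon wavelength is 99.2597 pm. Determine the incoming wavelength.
94.6000 pm

From λ' = λ + Δλ, we have λ = λ' - Δλ

First calculate the Compton shift:
Δλ = λ_C(1 - cos θ)
Δλ = 2.4263 × (1 - cos(157°))
Δλ = 2.4263 × 1.9205
Δλ = 4.6597 pm

Initial wavelength:
λ = λ' - Δλ
λ = 99.2597 - 4.6597
λ = 94.6000 pm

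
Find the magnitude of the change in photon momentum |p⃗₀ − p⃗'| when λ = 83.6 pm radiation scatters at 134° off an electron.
1.4250e-23 kg·m/s

Photon momentum magnitude is p = h/λ.

Initial momentum:
p₀ = h/λ = 6.6261e-34/8.3600e-11 = 7.9259e-24 kg·m/s

After scattering:
λ' = λ + Δλ = 83.6 + 4.1118 = 87.7118 pm
p' = h/λ' = 6.6261e-34/8.7712e-11 = 7.5544e-24 kg·m/s

Momentum is a vector; the scattered photon's direction makes angle θ = 134° with the incident direction. The magnitude of the vector change Δp⃗ = p⃗₀ − p⃗' is found from the law of cosines:
|Δp⃗|² = p₀² + p'² − 2p₀p'cos θ
|Δp⃗|² = (7.9259e-24)² + (7.5544e-24)² − 2·7.9259e-24·7.5544e-24·cos(134°)
|Δp⃗| = 1.4250e-23 kg·m/s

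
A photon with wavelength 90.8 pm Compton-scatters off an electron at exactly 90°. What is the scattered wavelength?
93.2263 pm

Using the Compton formula: λ' = λ + λ_C(1 − cos θ)

For θ = 90°, cos θ = 0 (exact) = 0.0000, so:
1 − cos 90° = 1 − (0) = 1.0000

Δλ = λ_C × 1.0000 = 2.4263 × 1.0000 = 2.4263 pm

λ' = 90.8 + 2.4263 = 93.2263 pm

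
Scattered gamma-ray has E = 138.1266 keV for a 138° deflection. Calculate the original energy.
261.1999 keV

Convert final energy to wavelength (hc ≈ 1239.842 keV·pm):
λ' = hc/E' = 1239.842 / 138.1266 = 8.9761 pm

Calculate the Compton shift:
Δλ = λ_C(1 - cos(138°))
Δλ = 2.4263 × (1 - cos(138°))
Δλ = 4.2294 pm

Initial wavelength:
λ = λ' - Δλ = 8.9761 - 4.2294 = 4.7467 pm

Initial energy:
E = hc/λ = 1239.842 / 4.7467 = 261.1999 keV

(Intermediate values are shown rounded; full precision is carried through to the final answer.)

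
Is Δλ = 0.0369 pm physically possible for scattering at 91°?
No, inconsistent

Calculate the expected shift for θ = 91°:

Δλ_expected = λ_C(1 - cos(91°))
Δλ_expected = 2.4263 × (1 - cos(91°))
Δλ_expected = 2.4263 × 1.0175
Δλ_expected = 2.4687 pm

Given shift: 0.0369 pm
Expected shift: 2.4687 pm
Difference: 2.4318 pm

The values do not match. The given shift corresponds to θ ≈ 10.0°, not 91°.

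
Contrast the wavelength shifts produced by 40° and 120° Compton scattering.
120° produces the larger shift by a factor of 6.411

Calculate both shifts using Δλ = λ_C(1 - cos θ):

For θ₁ = 40°:
Δλ₁ = 2.4263 × (1 - cos(40°))
Δλ₁ = 2.4263 × 0.2340
Δλ₁ = 0.5676 pm

For θ₂ = 120°:
Δλ₂ = 2.4263 × (1 - cos(120°))
Δλ₂ = 2.4263 × 1.5000
Δλ₂ = 3.6395 pm

The 120° angle produces the larger shift.
Ratio: 3.6395/0.5676 = 6.411

(Intermediate values are shown rounded; full precision is carried through to the final answer.)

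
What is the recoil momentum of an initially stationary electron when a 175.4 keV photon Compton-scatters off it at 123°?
1.3709e-22 kg·m/s

The electron is initially at rest, so by conservation of momentum:
p⃗_e = p⃗₀ − p⃗'  (incident photon momentum minus scattered photon momentum)

Photon momentum magnitudes (p = h/λ = E/c):
λ₀ = hc/E₀ = 7.0687 pm → p₀ = h/λ₀ = 9.3739e-23 kg·m/s
Δλ = λ_C(1 − cos 123°) = 3.7478 pm
λ' = 10.8164 pm → p' = h/λ' = 6.1259e-23 kg·m/s

The scattered photon makes angle θ = 123° with the incident direction, so by the law of cosines:
|p⃗_e|² = p₀² + p'² − 2p₀p'cos θ
|p⃗_e|² = (9.3739e-23)² + (6.1259e-23)² − 2·9.3739e-23·6.1259e-23·cos(123°)
|p⃗_e| = 1.3709e-22 kg·m/s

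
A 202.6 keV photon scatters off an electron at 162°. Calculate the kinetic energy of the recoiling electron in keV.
88.3659 keV

By energy conservation: K_e = E_initial - E_final

First find the scattered photon energy:
Initial wavelength: λ = hc/E = 6.1197 pm
Compton shift: Δλ = λ_C(1 - cos(162°)) = 4.7339 pm
Final wavelength: λ' = 6.1197 + 4.7339 = 10.8535 pm
Final photon energy: E' = hc/λ' = 114.2341 keV

Electron kinetic energy:
K_e = E - E' = 202.6000 - 114.2341 = 88.3659 keV

(Intermediate values are shown rounded; full precision is carried through to the final answer.)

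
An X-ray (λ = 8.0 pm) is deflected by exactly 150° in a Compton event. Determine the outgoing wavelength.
12.5276 pm

Using the Compton formula: λ' = λ + λ_C(1 − cos θ)

For θ = 150°, cos θ = -√3/2 (exact) ≈ -0.8660, so:
1 − cos 150° = 1 − (-√3/2) ≈ 1.8660

Δλ = λ_C × 1.8660 = 2.4263 × 1.8660 = 4.5276 pm

λ' = 8.0 + 4.5276 = 12.5276 pm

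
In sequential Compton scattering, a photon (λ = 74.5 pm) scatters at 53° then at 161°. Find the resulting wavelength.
80.1866 pm

Apply Compton shift twice:

First scattering at θ₁ = 53°:
Δλ₁ = λ_C(1 - cos(53°))
Δλ₁ = 2.4263 × 0.3982
Δλ₁ = 0.9661 pm

After first scattering:
λ₁ = 74.5 + 0.9661 = 75.4661 pm

Second scattering at θ₂ = 161°:
Δλ₂ = λ_C(1 - cos(161°))
Δλ₂ = 2.4263 × 1.9455
Δλ₂ = 4.7204 pm

Final wavelength:
λ₂ = 75.4661 + 4.7204 = 80.1866 pm

Total shift: Δλ_total = 0.9661 + 4.7204 = 5.6866 pm

(Intermediate values are shown rounded; full precision is carried through to the final answer.)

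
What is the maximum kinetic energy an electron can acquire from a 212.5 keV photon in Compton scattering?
96.4878 keV

Maximum energy transfer occurs at θ = 180° (backscattering).

Initial photon: E₀ = 212.5 keV → λ₀ = 5.8346 pm

Maximum Compton shift (at 180°):
Δλ_max = 2λ_C = 2 × 2.4263 = 4.8526 pm

Final wavelength:
λ' = 5.8346 + 4.8526 = 10.6872 pm

Minimum photon energy (maximum energy to electron):
E'_min = hc/λ' = 116.0122 keV

Maximum electron kinetic energy:
K_max = E₀ - E'_min = 212.5000 - 116.0122 = 96.4878 keV

(Intermediate values are shown rounded; full precision is carried through to the final answer.)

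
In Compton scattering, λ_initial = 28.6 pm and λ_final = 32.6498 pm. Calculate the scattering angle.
132.00°

First find the wavelength shift:
Δλ = λ' - λ = 32.6498 - 28.6 = 4.0498 pm

Using Δλ = λ_C(1 - cos θ), with λ_C = h/(m_e·c) ≈ 2.42631024 pm:
cos θ = 1 - Δλ/λ_C
cos θ = 1 - 4.0498/2.42631024
cos θ = -0.669119

θ = arccos(-0.669119)
θ = 132.00°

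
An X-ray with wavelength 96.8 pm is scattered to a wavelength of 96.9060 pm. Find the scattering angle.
17.00°

First find the wavelength shift:
Δλ = λ' - λ = 96.9060 - 96.8 = 0.1060 pm

Using Δλ = λ_C(1 - cos θ), with λ_C = h/(m_e·c) ≈ 2.42631024 pm:
cos θ = 1 - Δλ/λ_C
cos θ = 1 - 0.1060/2.42631024
cos θ = 0.956312

θ = arccos(0.956312)
θ = 17.00°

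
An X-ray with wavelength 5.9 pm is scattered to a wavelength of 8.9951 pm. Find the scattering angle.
106.00°

First find the wavelength shift:
Δλ = λ' - λ = 8.9951 - 5.9 = 3.0951 pm

Using Δλ = λ_C(1 - cos θ), with λ_C = h/(m_e·c) ≈ 2.42631024 pm:
cos θ = 1 - Δλ/λ_C
cos θ = 1 - 3.0951/2.42631024
cos θ = -0.275641

θ = arccos(-0.275641)
θ = 106.00°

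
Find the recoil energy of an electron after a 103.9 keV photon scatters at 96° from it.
19.0546 keV

By energy conservation: K_e = E_initial - E_final

First find the scattered photon energy:
Initial wavelength: λ = hc/E = 11.9330 pm
Compton shift: Δλ = λ_C(1 - cos(96°)) = 2.6799 pm
Final wavelength: λ' = 11.9330 + 2.6799 = 14.6130 pm
Final photon energy: E' = hc/λ' = 84.8454 keV

Electron kinetic energy:
K_e = E - E' = 103.9000 - 84.8454 = 19.0546 keV

(Intermediate values are shown rounded; full precision is carried through to the final answer.)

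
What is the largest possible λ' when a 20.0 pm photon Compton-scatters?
24.8526 pm (at θ = 180°)

The Compton shift is Δλ = λ_C(1 − cos θ).

Since cos θ ranges from −1 to 1, the factor (1 − cos θ) ranges from 0 to 2; the maximum shift occurs at θ = 180° (backscattering):
Δλ_max = 2λ_C = 2 × 2.4263 pm = 4.8526 pm

Maximum scattered wavelength:
λ'_max = λ₀ + Δλ_max = 20.0 + 4.8526 = 24.8526 pm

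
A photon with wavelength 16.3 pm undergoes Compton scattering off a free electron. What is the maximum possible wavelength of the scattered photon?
21.1526 pm (at θ = 180°)

The Compton shift is Δλ = λ_C(1 − cos θ).

Since cos θ ranges from −1 to 1, the factor (1 − cos θ) ranges from 0 to 2; the maximum shift occurs at θ = 180° (backscattering):
Δλ_max = 2λ_C = 2 × 2.4263 pm = 4.8526 pm

Maximum scattered wavelength:
λ'_max = λ₀ + Δλ_max = 16.3 + 4.8526 = 21.1526 pm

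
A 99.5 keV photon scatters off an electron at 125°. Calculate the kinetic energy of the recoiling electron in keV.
23.3366 keV

By energy conservation: K_e = E_initial - E_final

First find the scattered photon energy:
Initial wavelength: λ = hc/E = 12.4607 pm
Compton shift: Δλ = λ_C(1 - cos(125°)) = 3.8180 pm
Final wavelength: λ' = 12.4607 + 3.8180 = 16.2787 pm
Final photon energy: E' = hc/λ' = 76.1634 keV

Electron kinetic energy:
K_e = E - E' = 99.5000 - 76.1634 = 23.3366 keV

(Intermediate values are shown rounded; full precision is carried through to the final answer.)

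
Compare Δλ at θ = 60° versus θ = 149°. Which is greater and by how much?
149° produces the larger shift by a factor of 3.714

Calculate both shifts using Δλ = λ_C(1 - cos θ):

For θ₁ = 60°:
Δλ₁ = 2.4263 × (1 - cos(60°))
Δλ₁ = 2.4263 × 0.5000
Δλ₁ = 1.2132 pm

For θ₂ = 149°:
Δλ₂ = 2.4263 × (1 - cos(149°))
Δλ₂ = 2.4263 × 1.8572
Δλ₂ = 4.5061 pm

The 149° angle produces the larger shift.
Ratio: 4.5061/1.2132 = 3.714

(Intermediate values are shown rounded; full precision is carried through to the final answer.)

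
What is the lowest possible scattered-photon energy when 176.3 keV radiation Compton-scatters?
104.3182 keV (at θ = 180°)

The scattered photon has minimum energy when its wavelength is maximum, i.e., when the Compton shift Δλ = λ_C(1 − cos θ) is maximum. This occurs at θ = 180° (backscattering), giving Δλ_max = 2λ_C = 4.8526 pm.

Initial wavelength: λ₀ = hc/E₀ = 7.0326 pm
Maximum final wavelength: λ'_max = λ₀ + 2λ_C = 7.0326 + 4.8526 = 11.8852 pm
Minimum final energy: E'_min = hc/λ'_max = 104.3182 keV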